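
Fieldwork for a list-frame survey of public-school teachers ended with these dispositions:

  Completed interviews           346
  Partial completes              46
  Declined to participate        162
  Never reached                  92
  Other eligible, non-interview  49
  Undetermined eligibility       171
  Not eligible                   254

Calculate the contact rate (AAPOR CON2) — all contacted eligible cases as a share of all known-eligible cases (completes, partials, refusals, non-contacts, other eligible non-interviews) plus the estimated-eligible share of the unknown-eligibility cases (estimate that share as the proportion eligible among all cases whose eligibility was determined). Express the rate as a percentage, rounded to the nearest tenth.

73.5%

Top = 346 + 46 + 162 + 49 = 603
Eligible (known) = 346 + 46 + 162 + 92 + 49 = 695
e = 695 / (695 + 254) = 695 / 949 = 0.7323
Eligible share of unknowns = 0.7323 × 171 = 125.22
Base = 695 + 125.22 = 820.22
CON2 = 603 / 820.22 = 0.7352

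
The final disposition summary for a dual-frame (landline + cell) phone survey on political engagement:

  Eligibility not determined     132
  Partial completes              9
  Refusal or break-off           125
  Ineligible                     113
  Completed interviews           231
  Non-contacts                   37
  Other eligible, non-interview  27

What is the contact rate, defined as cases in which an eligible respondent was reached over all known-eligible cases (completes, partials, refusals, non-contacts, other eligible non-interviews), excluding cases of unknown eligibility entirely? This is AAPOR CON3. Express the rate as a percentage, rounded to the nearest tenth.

Top: 231 + 9 + 125 + 27 = 392
Base: 231 + 9 + 125 + 37 + 27 = 429
CON3 = 392 / 429 = 0.9138

91.4%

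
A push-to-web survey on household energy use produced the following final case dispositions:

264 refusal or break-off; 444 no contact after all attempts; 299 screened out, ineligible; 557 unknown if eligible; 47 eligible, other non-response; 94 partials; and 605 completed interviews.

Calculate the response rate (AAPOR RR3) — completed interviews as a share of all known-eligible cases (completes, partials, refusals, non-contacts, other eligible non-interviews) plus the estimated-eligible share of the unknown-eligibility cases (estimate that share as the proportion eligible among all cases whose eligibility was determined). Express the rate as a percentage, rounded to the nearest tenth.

31.6%

Numerator → 605
Determined eligible → 605 + 94 + 264 + 444 + 47 = 1454
e = 1454 / (1454 + 299) = 1454 / 1753 = 0.8294
e × U → 0.8294 × 557 = 461.98
Base → 1454 + 461.98 = 1915.98
RR3 = 605 / 1915.98 = 0.3158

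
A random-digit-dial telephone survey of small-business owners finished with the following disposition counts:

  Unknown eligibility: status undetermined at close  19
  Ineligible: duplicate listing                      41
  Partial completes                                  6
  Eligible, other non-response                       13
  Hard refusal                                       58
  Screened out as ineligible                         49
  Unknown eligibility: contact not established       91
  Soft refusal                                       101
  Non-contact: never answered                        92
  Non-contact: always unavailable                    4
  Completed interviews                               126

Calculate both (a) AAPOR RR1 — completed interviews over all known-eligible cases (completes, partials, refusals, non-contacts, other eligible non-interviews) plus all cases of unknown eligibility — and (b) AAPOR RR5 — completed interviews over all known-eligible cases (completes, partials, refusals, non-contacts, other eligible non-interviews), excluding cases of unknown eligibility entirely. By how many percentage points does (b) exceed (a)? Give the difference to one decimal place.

6.8

Refusals = 58 + 101 = 159
No answer / not reached = 92 + 4 = 96
Unknown eligibility = 91 + 19 = 110
Not eligible = 49 + 41 = 90
Top: 126
Denominator: 126 + 6 + 159 + 96 + 13 + 110 = 510
RR1 = 126 / 510 = 0.2471
Denominator: 126 + 6 + 159 + 96 + 13 = 400
RR5 = 126 / 400 = 0.3150
Difference = 31.50 − 24.71 = 6.79 percentage points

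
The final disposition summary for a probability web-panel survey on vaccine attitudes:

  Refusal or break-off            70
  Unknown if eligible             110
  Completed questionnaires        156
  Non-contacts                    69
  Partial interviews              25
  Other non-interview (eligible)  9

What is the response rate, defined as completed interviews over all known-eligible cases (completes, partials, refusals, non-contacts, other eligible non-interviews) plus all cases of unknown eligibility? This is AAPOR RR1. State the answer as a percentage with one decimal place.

35.5%

Num → 156
Denom → 156 + 25 + 70 + 69 + 9 + 110 = 439
RR1 = 156 / 439 = 0.3554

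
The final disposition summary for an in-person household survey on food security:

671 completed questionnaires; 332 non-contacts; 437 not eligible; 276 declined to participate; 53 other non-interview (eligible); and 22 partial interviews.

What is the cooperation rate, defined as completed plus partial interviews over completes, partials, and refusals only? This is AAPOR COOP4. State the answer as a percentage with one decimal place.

71.5%

Numerator → 671 + 22 = 693
Base → 671 + 22 + 276 = 969
COOP4 = 693 / 969 = 0.7152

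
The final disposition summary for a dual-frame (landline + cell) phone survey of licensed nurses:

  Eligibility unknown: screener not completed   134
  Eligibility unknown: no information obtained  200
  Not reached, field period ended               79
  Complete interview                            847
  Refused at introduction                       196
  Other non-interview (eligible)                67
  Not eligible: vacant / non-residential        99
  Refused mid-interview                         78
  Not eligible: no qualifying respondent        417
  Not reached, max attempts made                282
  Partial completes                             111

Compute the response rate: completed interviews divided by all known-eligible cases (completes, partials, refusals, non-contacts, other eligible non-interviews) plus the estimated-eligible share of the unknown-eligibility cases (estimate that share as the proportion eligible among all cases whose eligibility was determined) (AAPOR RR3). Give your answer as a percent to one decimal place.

44.2%

Declined to participate = 196 + 78 = 274
Never reached = 79 + 282 = 361
Eligibility not determined = 134 + 200 = 334
Not eligible = 417 + 99 = 516
Top: 847
Eligible (known): 847 + 111 + 274 + 361 + 67 = 1660
e = 1660 / (1660 + 516) = 1660 / 2176 = 0.7629
Eligible share of unknowns: 0.7629 × 334 = 254.81
Denom: 1660 + 254.81 = 1914.81
RR3 = 847 / 1914.81 = 0.4423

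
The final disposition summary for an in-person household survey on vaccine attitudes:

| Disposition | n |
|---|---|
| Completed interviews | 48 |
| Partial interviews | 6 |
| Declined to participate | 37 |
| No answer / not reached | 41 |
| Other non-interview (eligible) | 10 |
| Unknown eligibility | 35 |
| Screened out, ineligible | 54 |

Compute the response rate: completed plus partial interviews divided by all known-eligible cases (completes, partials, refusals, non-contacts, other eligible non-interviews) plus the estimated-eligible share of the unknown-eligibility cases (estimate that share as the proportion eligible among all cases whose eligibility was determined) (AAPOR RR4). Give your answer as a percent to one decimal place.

Num = 48 + 6 = 54
Known eligible = 48 + 6 + 37 + 41 + 10 = 142
e = 142 / (142 + 54) = 142 / 196 = 0.7245
Eligible share of unknowns = 0.7245 × 35 = 25.36
Base = 142 + 25.36 = 167.36
RR4 = 54 / 167.36 = 0.3227

32.3%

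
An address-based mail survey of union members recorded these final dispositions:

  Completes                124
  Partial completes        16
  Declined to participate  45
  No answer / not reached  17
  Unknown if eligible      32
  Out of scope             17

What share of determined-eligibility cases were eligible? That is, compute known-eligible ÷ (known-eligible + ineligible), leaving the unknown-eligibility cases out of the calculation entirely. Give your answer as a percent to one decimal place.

Eligible (known) → 124 + 16 + 45 + 17 = 202
e = 202 / (202 + 17) = 202 / 219 = 0.9224

92.2%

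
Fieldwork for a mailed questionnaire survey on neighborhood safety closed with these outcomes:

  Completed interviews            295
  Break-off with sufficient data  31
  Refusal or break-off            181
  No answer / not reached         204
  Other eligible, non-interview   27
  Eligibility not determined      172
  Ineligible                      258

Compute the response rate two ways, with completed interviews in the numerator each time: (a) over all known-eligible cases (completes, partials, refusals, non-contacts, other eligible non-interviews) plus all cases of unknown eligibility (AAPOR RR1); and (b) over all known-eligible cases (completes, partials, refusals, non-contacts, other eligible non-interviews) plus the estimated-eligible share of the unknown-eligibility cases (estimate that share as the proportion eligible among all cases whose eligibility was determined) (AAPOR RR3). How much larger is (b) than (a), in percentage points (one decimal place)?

1.7

Top → 295
Denom → 295 + 31 + 181 + 204 + 27 + 172 = 910
RR1 = 295 / 910 = 0.3242
Eligible (known) → 295 + 31 + 181 + 204 + 27 = 738
e = 738 / (738 + 258) = 738 / 996 = 0.7410
e × U → 0.7410 × 172 = 127.45
Denom → 738 + 127.45 = 865.45
RR3 = 295 / 865.45 = 0.3409
Difference = 34.09 − 32.42 = 1.67 percentage points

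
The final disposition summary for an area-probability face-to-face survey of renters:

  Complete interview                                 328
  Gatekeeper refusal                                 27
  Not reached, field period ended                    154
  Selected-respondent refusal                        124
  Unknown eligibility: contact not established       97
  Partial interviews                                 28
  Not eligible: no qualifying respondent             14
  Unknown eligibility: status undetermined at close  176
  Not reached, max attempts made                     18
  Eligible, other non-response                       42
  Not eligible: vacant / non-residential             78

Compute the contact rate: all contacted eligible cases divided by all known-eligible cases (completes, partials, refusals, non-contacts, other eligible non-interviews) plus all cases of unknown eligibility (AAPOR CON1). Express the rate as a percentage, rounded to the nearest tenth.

55.2%

Refusals = 27 + 124 = 151
Non-contacts = 154 + 18 = 172
Undetermined eligibility = 97 + 176 = 273
Not eligible = 14 + 78 = 92
Numerator → 328 + 28 + 151 + 42 = 549
Denominator → 328 + 28 + 151 + 172 + 42 + 273 = 994
CON1 = 549 / 994 = 0.5523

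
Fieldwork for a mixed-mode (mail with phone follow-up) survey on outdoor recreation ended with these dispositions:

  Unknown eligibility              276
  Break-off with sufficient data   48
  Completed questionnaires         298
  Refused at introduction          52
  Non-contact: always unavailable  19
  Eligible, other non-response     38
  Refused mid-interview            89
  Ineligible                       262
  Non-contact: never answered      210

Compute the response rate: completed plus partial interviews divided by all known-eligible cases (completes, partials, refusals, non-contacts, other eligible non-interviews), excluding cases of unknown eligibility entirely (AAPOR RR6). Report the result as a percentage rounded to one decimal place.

Refusal or break-off = 52 + 89 = 141
Non-contacts = 210 + 19 = 229
Top: 298 + 48 = 346
Base: 298 + 48 + 141 + 229 + 38 = 754
RR6 = 346 / 754 = 0.4589

45.9%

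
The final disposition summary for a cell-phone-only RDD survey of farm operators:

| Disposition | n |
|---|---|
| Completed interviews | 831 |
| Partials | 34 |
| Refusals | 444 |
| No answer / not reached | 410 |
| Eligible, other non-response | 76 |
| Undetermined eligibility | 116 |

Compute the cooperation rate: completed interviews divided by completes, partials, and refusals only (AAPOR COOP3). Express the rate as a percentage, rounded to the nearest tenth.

63.5%

Num = 831
Denom = 831 + 34 + 444 = 1309
COOP3 = 831 / 1309 = 0.6348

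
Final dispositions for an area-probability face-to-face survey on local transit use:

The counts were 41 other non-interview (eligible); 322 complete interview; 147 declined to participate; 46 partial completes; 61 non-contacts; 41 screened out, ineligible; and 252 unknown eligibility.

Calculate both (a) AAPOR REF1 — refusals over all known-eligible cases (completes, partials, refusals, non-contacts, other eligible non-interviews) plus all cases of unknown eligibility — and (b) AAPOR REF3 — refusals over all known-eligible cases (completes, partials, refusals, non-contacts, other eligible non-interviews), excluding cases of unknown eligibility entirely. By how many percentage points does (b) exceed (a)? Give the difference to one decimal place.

Numerator → 147
Denominator → 322 + 46 + 147 + 61 + 41 + 252 = 869
REF1 = 147 / 869 = 0.1692
Denominator → 322 + 46 + 147 + 61 + 41 = 617
REF3 = 147 / 617 = 0.2382
Difference = 23.82 − 16.92 = 6.90 percentage points

6.9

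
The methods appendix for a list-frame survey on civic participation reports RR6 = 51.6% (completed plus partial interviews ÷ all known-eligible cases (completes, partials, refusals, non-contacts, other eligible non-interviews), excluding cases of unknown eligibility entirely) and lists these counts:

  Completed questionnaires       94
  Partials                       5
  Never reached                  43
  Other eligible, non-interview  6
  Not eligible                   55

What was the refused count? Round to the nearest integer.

Numerator: 94 + 5 = 99
RR6 = 99 / D = 0.516
D = 99 / 0.516 = 191.9
Remaining denominator categories sum to 148
refused = 191.9 − 148 ≈ 44

44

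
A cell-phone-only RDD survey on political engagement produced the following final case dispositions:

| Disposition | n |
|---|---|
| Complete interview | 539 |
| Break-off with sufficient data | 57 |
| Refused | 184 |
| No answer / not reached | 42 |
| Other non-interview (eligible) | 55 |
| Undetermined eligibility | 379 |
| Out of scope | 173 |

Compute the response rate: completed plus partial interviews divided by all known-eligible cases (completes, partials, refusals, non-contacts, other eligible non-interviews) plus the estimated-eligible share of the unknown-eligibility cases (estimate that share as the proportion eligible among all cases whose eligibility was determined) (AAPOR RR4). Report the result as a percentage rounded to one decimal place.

Numerator: 539 + 57 = 596
Known eligible: 539 + 57 + 184 + 42 + 55 = 877
e = 877 / (877 + 173) = 877 / 1050 = 0.8352
e × U: 0.8352 × 379 = 316.54
Denominator: 877 + 316.54 = 1193.54
RR4 = 596 / 1193.54 = 0.4994

49.9%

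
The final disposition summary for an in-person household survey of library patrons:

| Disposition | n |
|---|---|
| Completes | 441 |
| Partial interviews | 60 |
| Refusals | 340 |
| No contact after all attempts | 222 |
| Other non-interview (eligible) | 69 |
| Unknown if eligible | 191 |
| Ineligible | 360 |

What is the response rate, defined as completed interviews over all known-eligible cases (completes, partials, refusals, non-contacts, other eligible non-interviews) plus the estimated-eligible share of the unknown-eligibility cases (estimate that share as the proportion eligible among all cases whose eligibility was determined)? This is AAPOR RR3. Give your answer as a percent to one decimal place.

Top → 441
Eligible (known) → 441 + 60 + 340 + 222 + 69 = 1132
e = 1132 / (1132 + 360) = 1132 / 1492 = 0.7587
Eligible share of unknowns → 0.7587 × 191 = 144.91
Base → 1132 + 144.91 = 1276.91
RR3 = 441 / 1276.91 = 0.3454

34.5%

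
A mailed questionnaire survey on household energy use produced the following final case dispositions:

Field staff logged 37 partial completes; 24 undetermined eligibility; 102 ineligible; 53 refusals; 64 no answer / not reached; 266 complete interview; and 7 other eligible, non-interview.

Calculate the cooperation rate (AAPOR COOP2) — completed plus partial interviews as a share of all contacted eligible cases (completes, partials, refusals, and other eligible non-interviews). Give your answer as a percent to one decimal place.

83.5%

Numerator → 266 + 37 = 303
Denom → 266 + 37 + 53 + 7 = 363
COOP2 = 303 / 363 = 0.8347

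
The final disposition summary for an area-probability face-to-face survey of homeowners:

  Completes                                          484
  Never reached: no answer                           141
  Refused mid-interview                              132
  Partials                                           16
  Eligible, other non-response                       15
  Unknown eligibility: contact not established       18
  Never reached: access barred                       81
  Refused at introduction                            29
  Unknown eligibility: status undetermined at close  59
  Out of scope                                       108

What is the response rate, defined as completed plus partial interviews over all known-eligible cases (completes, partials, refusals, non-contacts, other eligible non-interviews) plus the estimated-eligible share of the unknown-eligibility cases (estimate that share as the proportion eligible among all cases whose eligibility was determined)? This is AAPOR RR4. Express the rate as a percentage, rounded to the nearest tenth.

Refusals = 29 + 132 = 161
No contact after all attempts = 141 + 81 = 222
Undetermined eligibility = 18 + 59 = 77
Top = 484 + 16 = 500
Eligible (known) = 484 + 16 + 161 + 222 + 15 = 898
e = 898 / (898 + 108) = 898 / 1006 = 0.8926
e × U = 0.8926 × 77 = 68.73
Denominator = 898 + 68.73 = 966.73
RR4 = 500 / 966.73 = 0.5172

51.7%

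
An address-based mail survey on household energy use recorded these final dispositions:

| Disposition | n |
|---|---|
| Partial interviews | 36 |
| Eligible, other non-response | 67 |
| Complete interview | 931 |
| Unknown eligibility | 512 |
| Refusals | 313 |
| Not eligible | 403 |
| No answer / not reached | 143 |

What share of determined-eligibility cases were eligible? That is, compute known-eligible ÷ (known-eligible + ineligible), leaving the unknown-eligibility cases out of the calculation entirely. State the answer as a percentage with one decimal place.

Determined eligible = 931 + 36 + 313 + 143 + 67 = 1490
e = 1490 / (1490 + 403) = 1490 / 1893 = 0.7871

78.7%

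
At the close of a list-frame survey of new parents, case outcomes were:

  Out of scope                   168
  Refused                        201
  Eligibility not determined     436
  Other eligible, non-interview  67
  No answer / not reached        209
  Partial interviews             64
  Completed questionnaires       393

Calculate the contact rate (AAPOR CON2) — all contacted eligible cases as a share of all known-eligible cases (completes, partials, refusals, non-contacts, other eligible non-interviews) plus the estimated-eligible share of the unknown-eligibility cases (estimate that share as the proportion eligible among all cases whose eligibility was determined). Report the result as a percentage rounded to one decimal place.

55.6%

Numerator: 393 + 64 + 201 + 67 = 725
Eligible (known): 393 + 64 + 201 + 209 + 67 = 934
e = 934 / (934 + 168) = 934 / 1102 = 0.8475
e × U: 0.8475 × 436 = 369.51
Denom: 934 + 369.51 = 1303.51
CON2 = 725 / 1303.51 = 0.5562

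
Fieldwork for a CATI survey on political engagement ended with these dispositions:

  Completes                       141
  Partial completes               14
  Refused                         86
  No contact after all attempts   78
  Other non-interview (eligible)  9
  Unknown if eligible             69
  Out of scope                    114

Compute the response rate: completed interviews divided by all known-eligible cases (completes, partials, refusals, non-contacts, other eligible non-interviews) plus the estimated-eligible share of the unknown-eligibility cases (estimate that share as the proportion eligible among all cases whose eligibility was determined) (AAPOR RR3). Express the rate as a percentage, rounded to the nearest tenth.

Numerator = 141
Determined eligible = 141 + 14 + 86 + 78 + 9 = 328
e = 328 / (328 + 114) = 328 / 442 = 0.7421
Estimated eligible among unknowns = 0.7421 × 69 = 51.20
Base = 328 + 51.20 = 379.20
RR3 = 141 / 379.20 = 0.3718

37.2%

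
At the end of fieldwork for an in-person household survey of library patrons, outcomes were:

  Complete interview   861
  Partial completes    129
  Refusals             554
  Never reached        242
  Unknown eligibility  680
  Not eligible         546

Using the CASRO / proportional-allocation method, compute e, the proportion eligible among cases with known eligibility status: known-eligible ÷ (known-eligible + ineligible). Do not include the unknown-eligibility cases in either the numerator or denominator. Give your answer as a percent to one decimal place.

Eligible (known) → 861 + 129 + 554 + 242 = 1786
e = 1786 / (1786 + 546) = 1786 / 2332 = 0.7659

76.6%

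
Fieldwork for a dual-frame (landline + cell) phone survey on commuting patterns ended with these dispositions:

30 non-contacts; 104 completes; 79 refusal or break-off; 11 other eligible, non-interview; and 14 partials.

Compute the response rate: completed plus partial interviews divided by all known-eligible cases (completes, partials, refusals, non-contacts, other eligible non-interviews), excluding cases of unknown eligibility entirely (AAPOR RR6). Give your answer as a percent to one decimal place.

Num → 104 + 14 = 118
Base → 104 + 14 + 79 + 30 + 11 = 238
RR6 = 118 / 238 = 0.4958

49.6%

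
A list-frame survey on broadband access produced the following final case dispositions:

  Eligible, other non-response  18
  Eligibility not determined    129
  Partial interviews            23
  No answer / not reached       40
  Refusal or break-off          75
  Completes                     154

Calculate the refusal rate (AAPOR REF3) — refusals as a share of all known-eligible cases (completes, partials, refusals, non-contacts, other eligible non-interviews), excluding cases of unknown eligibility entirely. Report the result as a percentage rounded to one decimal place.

Numerator: 75
Denominator: 154 + 23 + 75 + 40 + 18 = 310
REF3 = 75 / 310 = 0.2419

24.2%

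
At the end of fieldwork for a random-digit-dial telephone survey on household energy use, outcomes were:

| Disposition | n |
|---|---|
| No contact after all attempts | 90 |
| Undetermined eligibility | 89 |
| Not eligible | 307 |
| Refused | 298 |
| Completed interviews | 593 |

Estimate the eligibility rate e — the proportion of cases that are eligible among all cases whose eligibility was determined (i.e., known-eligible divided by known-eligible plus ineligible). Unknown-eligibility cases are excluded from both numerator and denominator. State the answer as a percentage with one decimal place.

76.2%

Determined eligible = 593 + 298 + 90 = 981
e = 981 / (981 + 307) = 981 / 1288 = 0.7616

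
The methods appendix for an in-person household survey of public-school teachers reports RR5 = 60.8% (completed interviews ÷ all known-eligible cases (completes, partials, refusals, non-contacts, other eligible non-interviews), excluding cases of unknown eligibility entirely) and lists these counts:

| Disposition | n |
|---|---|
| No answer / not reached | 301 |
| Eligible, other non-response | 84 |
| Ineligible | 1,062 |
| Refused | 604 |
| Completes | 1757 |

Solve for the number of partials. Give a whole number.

RR5 = 1757 / D = 0.608
D = 1757 / 0.608 = 2889.8
Rest of base = 2746
partials = 2889.8 − 2746 ≈ 144

144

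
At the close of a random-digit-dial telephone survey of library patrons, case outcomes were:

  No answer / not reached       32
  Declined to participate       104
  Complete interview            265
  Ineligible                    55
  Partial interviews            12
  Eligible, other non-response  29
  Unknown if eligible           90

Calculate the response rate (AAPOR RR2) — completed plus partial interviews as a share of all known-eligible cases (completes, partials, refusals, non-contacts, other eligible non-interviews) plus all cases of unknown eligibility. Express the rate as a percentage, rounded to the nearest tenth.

52.1%

Top → 265 + 12 = 277
Denominator → 265 + 12 + 104 + 32 + 29 + 90 = 532
RR2 = 277 / 532 = 0.5207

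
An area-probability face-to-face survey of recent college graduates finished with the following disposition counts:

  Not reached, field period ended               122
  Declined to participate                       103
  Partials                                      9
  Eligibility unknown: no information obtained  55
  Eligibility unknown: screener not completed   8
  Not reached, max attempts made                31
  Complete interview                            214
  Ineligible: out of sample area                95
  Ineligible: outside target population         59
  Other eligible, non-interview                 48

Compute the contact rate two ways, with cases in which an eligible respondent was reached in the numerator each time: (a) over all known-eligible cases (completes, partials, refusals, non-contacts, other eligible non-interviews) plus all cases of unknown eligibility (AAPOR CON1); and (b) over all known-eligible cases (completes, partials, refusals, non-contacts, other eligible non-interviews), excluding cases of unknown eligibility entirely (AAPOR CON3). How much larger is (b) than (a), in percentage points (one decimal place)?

7.6

Non-contacts = 122 + 31 = 153
Unknown eligibility = 8 + 55 = 63
Screened out, ineligible = 59 + 95 = 154
Top = 214 + 9 + 103 + 48 = 374
Denominator = 214 + 9 + 103 + 153 + 48 + 63 = 590
CON1 = 374 / 590 = 0.6339
Denominator = 214 + 9 + 103 + 153 + 48 = 527
CON3 = 374 / 527 = 0.7097
Difference = 70.97 − 63.39 = 7.58 percentage points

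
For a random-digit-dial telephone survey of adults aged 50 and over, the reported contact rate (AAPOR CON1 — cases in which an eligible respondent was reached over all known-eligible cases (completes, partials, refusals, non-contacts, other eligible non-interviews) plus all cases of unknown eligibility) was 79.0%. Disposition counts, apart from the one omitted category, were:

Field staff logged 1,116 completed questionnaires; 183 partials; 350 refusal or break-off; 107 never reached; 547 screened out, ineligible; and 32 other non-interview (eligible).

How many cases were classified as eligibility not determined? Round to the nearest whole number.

340

Num = 1116 + 183 + 350 + 32 = 1681
CON1 = 1681 / D = 0.790
D = 1681 / 0.790 = 2127.8
Other denominator terms total 1788
eligibility not determined = 2127.8 − 1788 ≈ 340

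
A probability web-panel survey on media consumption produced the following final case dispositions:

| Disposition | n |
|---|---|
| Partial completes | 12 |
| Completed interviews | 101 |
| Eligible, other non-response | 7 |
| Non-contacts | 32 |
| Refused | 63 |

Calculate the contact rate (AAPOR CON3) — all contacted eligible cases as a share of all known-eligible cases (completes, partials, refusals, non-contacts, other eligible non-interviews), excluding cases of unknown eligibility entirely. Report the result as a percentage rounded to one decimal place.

85.1%

Numerator = 101 + 12 + 63 + 7 = 183
Denom = 101 + 12 + 63 + 32 + 7 = 215
CON3 = 183 / 215 = 0.8512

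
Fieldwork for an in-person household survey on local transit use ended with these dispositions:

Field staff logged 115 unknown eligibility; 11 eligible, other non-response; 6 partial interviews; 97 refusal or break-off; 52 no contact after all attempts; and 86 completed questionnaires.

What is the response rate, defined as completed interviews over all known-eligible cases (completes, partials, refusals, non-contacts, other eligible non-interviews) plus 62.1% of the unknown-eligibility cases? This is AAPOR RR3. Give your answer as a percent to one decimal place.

26.6%

Top → 86
Known eligible → 86 + 6 + 97 + 52 + 11 = 252
Estimated eligible among unknowns → 0.6210 × 115 = 71.42
Base → 252 + 71.42 = 323.42
RR3 = 86 / 323.42 = 0.2659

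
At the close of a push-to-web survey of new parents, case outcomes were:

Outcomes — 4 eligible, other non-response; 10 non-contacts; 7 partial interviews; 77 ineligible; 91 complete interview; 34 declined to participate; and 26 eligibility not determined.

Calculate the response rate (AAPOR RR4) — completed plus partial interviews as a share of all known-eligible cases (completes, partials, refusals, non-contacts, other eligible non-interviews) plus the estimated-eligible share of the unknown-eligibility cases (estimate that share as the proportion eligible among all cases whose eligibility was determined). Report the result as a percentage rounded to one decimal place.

60.1%

Top = 91 + 7 = 98
Determined eligible = 91 + 7 + 34 + 10 + 4 = 146
e = 146 / (146 + 77) = 146 / 223 = 0.6547
e × U = 0.6547 × 26 = 17.02
Denominator = 146 + 17.02 = 163.02
RR4 = 98 / 163.02 = 0.6012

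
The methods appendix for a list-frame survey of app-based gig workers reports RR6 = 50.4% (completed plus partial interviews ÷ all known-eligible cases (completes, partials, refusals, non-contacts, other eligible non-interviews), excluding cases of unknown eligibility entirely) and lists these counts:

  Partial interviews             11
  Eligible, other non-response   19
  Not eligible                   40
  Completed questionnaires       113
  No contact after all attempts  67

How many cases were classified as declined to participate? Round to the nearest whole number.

Num → 113 + 11 = 124
RR6 = 124 / D = 0.504
D = 124 / 0.504 = 246.0
Other denominator terms total 210
declined to participate = 246.0 − 210 ≈ 36

36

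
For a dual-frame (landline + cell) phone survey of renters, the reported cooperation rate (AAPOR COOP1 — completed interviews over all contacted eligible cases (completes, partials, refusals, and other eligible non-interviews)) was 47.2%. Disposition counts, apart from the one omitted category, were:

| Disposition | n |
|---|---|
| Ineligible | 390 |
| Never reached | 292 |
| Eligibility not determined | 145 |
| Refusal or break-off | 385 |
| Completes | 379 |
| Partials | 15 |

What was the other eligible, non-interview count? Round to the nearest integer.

24

COOP1 = 379 / D = 0.472
D = 379 / 0.472 = 803.0
Rest of base = 779
other eligible, non-interview = 803.0 − 779 ≈ 24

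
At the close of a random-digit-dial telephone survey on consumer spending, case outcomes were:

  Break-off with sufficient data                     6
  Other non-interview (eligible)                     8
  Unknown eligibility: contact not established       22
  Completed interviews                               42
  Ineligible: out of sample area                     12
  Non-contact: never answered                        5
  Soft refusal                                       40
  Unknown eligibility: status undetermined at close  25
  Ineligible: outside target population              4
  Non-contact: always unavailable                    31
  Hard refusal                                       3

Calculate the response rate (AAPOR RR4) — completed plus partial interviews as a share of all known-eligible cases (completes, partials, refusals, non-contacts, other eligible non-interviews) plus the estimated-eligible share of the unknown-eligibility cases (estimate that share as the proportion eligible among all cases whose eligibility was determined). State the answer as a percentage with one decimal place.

27.1%

Declined to participate = 3 + 40 = 43
Non-contacts = 5 + 31 = 36
Unknown eligibility = 22 + 25 = 47
Screened out, ineligible = 4 + 12 = 16
Numerator: 42 + 6 = 48
Known eligible: 42 + 6 + 43 + 36 + 8 = 135
e = 135 / (135 + 16) = 135 / 151 = 0.8940
Estimated eligible among unknowns: 0.8940 × 47 = 42.02
Denom: 135 + 42.02 = 177.02
RR4 = 48 / 177.02 = 0.2712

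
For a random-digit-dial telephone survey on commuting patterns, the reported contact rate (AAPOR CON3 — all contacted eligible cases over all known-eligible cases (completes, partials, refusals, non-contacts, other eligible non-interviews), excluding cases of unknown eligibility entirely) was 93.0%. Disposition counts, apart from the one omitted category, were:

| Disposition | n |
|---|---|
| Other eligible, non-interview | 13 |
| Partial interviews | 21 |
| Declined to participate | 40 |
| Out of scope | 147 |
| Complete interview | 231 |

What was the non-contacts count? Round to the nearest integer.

23

Numerator: 231 + 21 + 40 + 13 = 305
CON3 = 305 / D = 0.930
D = 305 / 0.930 = 328.0
Other denominator terms total 305
non-contacts = 328.0 − 305 ≈ 23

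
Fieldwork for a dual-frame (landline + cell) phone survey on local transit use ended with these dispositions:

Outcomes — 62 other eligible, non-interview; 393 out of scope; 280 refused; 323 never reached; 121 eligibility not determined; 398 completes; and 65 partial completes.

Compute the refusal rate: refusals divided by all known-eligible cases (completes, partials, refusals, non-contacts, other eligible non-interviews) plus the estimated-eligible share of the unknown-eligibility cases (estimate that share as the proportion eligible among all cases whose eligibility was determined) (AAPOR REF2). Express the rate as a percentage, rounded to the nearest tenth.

Top = 280
Determined eligible = 398 + 65 + 280 + 323 + 62 = 1128
e = 1128 / (1128 + 393) = 1128 / 1521 = 0.7416
Estimated eligible among unknowns = 0.7416 × 121 = 89.73
Denominator = 1128 + 89.73 = 1217.73
REF2 = 280 / 1217.73 = 0.2299

23.0%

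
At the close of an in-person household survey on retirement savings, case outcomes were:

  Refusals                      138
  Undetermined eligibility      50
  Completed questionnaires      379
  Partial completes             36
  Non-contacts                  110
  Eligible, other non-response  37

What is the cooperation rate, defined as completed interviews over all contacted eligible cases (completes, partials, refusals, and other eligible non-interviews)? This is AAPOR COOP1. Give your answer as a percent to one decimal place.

Top → 379
Denominator → 379 + 36 + 138 + 37 = 590
COOP1 = 379 / 590 = 0.6424

64.2%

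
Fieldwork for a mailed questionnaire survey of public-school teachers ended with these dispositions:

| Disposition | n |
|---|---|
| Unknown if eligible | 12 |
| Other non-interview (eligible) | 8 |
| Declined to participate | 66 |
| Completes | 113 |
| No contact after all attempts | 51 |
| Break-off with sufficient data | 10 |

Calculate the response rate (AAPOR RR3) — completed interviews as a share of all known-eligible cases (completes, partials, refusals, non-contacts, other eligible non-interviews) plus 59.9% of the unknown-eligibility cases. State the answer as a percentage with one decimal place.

44.3%

Top = 113
Known eligible = 113 + 10 + 66 + 51 + 8 = 248
e × U = 0.5990 × 12 = 7.19
Denom = 248 + 7.19 = 255.19
RR3 = 113 / 255.19 = 0.4428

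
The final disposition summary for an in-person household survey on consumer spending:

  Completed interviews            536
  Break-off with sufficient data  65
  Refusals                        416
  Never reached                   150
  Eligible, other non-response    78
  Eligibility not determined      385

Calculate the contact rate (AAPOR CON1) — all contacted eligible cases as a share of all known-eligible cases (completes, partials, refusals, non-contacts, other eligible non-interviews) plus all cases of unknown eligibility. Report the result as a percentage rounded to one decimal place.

67.2%

Num = 536 + 65 + 416 + 78 = 1095
Denominator = 536 + 65 + 416 + 150 + 78 + 385 = 1630
CON1 = 1095 / 1630 = 0.6718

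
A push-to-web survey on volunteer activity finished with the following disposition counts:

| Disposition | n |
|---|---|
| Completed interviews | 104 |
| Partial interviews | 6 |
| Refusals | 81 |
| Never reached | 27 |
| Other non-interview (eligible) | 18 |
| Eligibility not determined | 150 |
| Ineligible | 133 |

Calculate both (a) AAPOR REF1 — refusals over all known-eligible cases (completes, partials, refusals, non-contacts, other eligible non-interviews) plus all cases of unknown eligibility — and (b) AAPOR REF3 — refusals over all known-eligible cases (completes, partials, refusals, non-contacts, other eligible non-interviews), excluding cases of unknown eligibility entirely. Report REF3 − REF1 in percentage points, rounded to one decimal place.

Numerator = 81
Denominator = 104 + 6 + 81 + 27 + 18 + 150 = 386
REF1 = 81 / 386 = 0.2098
Denominator = 104 + 6 + 81 + 27 + 18 = 236
REF3 = 81 / 236 = 0.3432
Difference = 34.32 − 20.98 = 13.34 percentage points

13.3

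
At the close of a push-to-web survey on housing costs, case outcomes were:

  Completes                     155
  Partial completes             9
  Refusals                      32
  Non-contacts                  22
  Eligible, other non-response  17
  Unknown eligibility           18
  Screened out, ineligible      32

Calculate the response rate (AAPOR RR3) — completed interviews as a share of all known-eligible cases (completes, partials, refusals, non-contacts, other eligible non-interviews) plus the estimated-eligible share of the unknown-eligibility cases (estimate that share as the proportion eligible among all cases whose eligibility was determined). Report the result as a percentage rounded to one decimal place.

61.8%

Num: 155
Known eligible: 155 + 9 + 32 + 22 + 17 = 235
e = 235 / (235 + 32) = 235 / 267 = 0.8801
Estimated eligible among unknowns: 0.8801 × 18 = 15.84
Denom: 235 + 15.84 = 250.84
RR3 = 155 / 250.84 = 0.6179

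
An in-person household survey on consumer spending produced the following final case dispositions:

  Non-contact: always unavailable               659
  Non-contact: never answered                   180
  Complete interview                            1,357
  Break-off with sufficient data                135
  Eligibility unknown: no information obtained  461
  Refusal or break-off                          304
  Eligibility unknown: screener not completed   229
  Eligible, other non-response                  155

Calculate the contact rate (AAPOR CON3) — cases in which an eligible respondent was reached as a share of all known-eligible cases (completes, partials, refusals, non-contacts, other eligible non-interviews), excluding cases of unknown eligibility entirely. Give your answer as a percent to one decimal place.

Non-contacts = 180 + 659 = 839
Unknown if eligible = 229 + 461 = 690
Numerator → 1357 + 135 + 304 + 155 = 1951
Denom → 1357 + 135 + 304 + 839 + 155 = 2790
CON3 = 1951 / 2790 = 0.6993

69.9%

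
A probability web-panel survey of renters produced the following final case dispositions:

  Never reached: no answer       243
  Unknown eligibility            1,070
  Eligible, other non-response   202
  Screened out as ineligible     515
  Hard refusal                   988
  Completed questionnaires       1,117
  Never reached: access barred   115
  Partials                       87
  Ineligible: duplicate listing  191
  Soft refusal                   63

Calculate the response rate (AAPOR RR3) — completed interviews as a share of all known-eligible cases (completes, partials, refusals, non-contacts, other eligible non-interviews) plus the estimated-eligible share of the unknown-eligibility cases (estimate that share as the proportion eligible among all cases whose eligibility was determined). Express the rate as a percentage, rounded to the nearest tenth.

Refusals = 988 + 63 = 1051
No contact after all attempts = 243 + 115 = 358
Not eligible = 515 + 191 = 706
Top: 1117
Determined eligible: 1117 + 87 + 1051 + 358 + 202 = 2815
e = 2815 / (2815 + 706) = 2815 / 3521 = 0.7995
e × U: 0.7995 × 1070 = 855.47
Denom: 2815 + 855.47 = 3670.47
RR3 = 1117 / 3670.47 = 0.3043

30.4%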